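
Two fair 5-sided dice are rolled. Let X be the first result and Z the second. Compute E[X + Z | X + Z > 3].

P(X + Z > 3) = 22/25.
Summing (X+Z)·P(x,y) over outcomes with X + Z > 3 gives 142/25.
E[X + Z | X + Z > 3] = (142/25) / (22/25) = 71/11.

71/11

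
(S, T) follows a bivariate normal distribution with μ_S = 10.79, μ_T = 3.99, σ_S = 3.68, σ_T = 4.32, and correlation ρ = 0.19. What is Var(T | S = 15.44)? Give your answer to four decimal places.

For a bivariate normal, Var(T | S=x) = σ_T²(1 − ρ²).
Var(T | S=15.44) = (4.32)²·(1 − (0.19)²) = 18.6624·0.9639 = 17.9887.

17.9887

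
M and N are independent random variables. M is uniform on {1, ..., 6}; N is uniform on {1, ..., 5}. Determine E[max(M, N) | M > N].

P(M > N) = 1/2.
Summing max(M,N)·P(x,y) over outcomes with M > N gives 7/3.
E[max(M, N) | M > N] = (7/3) / (1/2) = 14/3.

14/3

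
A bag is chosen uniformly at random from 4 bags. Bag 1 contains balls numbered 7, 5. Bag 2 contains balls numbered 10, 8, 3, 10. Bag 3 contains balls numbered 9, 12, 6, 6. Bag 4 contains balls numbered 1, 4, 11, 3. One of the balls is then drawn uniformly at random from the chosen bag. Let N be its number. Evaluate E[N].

E[N | bag 1] = (7+5)/2 = 6.
E[N | bag 2] = (10+8+3+10)/4 = 31/4.
E[N | bag 3] = (9+12+6+6)/4 = 33/4.
E[N | bag 4] = (1+4+11+3)/4 = 19/4.
E[N] = (1/4)·(6) + (1/4)·(31/4) + (1/4)·(33/4) + (1/4)·(19/4) = 107/16.

107/16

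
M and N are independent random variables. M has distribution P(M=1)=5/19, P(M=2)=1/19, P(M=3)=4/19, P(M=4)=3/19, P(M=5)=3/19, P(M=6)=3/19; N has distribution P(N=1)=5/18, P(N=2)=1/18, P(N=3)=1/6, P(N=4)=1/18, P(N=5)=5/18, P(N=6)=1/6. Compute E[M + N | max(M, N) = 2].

34/11

P(max(M, N) = 2) = 11/342.
Summing (M+N)·P(x,y) over outcomes with max(M, N) = 2 gives 17/171.
E[M + N | max(M, N) = 2] = (17/171) / (11/342) = 34/11.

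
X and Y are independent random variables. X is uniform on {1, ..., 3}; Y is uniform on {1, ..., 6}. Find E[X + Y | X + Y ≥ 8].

Outcomes with X + Y ≥ 8: (2,6), (3,5), (3,6), each with probability 1/18.
E[X + Y | X + Y ≥ 8] = (8 + 8 + 9) / 3 = 25/3.

25/3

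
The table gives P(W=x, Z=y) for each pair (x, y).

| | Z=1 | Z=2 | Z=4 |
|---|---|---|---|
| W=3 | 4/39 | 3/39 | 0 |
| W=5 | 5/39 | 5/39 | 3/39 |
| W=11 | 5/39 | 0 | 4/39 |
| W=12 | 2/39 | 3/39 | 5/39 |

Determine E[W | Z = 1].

29/4

P(Z = 1) = 16/39.
Summing W·P(W=x,Z=y) over the conditioning event gives 116/39.
E[W | Z = 1] = (116/39) / (16/39) = 29/4.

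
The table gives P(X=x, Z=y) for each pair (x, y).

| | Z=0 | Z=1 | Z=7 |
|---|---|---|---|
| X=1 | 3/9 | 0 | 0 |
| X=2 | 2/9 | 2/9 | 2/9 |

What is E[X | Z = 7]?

P(Z = 7) = 2/9.
Σ X·P over the event = 2·(2/9) = 4/9.
E[X | Z = 7] = (4/9) / (2/9) = 2.

2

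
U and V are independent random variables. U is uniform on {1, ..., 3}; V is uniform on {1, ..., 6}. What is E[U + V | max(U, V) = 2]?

P(max(U, V) = 2) = 1/6.
Summing (U+V)·P(x,y) over outcomes with max(U, V) = 2 gives 5/9.
E[U + V | max(U, V) = 2] = (5/9) / (1/6) = 10/3.

10/3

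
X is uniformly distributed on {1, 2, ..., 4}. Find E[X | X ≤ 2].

3/2

Given X ≤ 2, X is equally likely to be any of {1, 2}.
E[X | X ≤ 2] = (1 + 2) / 2 = 3/2.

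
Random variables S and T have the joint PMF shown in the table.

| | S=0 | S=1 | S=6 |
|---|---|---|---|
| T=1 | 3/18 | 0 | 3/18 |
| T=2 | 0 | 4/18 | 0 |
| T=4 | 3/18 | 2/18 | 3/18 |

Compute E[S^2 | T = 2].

1

P(T = 2) = 2/9.
Σ S^2·P over the event = 1·(4/18) = 2/9.
E[S^2 | T = 2] = (2/9) / (2/9) = 1.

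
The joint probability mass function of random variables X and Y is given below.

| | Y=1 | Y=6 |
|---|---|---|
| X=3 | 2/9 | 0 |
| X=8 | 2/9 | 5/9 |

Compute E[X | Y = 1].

P(Y = 1) = 4/9.
Σ X·P over the event = 3·(2/9) + 8·(2/9) = 22/9.
E[X | Y = 1] = (22/9) / (4/9) = 11/2.

11/2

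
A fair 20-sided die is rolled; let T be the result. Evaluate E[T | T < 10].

5

Given T < 10, T is equally likely to be any of {1, 2, 3, 4, 5, 6, 7, 8, 9}.
E[T | T < 10] = (1 + 2 + 3 + 4 + 5 + 6 + 7 + 8 + 9) / 9 = 5.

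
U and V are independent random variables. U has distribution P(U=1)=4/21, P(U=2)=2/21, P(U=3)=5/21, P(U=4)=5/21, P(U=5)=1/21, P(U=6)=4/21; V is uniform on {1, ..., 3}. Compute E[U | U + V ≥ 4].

204/53

P(U + V ≥ 4) = 53/63.
Summing U·P(x,y) over outcomes with U + V ≥ 4 gives 68/21.
E[U | U + V ≥ 4] = (68/21) / (53/63) = 204/53.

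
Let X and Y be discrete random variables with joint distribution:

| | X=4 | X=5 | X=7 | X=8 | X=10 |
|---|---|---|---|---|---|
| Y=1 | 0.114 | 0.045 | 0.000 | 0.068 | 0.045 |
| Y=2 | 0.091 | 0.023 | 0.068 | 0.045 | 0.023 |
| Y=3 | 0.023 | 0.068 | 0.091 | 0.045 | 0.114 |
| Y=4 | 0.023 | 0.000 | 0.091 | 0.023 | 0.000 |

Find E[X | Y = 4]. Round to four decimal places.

6.6642

P(Y = 4) = 0.137.
Σ X·P over the event = 4·(0.023) + 7·(0.091) + 8·(0.023) = 0.913.
E[X | Y = 4] = (0.913) / (0.137) = 6.6642.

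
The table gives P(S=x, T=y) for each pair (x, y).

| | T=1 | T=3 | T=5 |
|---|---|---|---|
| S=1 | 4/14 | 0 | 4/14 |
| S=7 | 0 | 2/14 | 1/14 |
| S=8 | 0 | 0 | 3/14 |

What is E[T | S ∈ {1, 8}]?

39/11

P(S ∈ {1, 8}) = 11/14.
Σ T·P over the event = 1·(4/14) + 5·(4/14) + 5·(3/14) = 39/14.
E[T | S ∈ {1, 8}] = (39/14) / (11/14) = 39/11.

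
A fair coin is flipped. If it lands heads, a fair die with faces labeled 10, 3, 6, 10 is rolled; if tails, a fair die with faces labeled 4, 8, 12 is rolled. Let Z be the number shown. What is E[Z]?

61/8

E[Z | heads] = (10+3+6+10)/4 = 29/4.
E[Z | tails] = (4+8+12)/3 = 8.
E[Z] = (1/2)·(29/4) + (1/2)·(8) = 61/8.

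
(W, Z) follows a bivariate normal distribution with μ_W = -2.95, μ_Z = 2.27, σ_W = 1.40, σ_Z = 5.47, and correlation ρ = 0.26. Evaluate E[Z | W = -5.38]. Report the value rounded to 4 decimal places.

-0.1985

E[Z | W=x] = μ_Z + ρ(σ_Z/σ_W)(x − μ_W) for jointly normal variables.
E[Z | W=-5.38] = 2.27 + (0.26)·(5.47/1.40)·(-5.38 − (-2.95)) = 2.27 + (1.01586)·(-2.43) = -0.1985.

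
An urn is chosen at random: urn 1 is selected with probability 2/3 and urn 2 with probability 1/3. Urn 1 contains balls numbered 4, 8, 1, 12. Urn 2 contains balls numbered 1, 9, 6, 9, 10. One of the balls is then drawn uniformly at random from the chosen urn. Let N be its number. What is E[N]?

E[N | urn 1] = (4+8+1+12)/4 = 25/4.
E[N | urn 2] = (1+9+6+9+10)/5 = 7.
E[N] = (2/3)·(25/4) + (1/3)·(7) = 13/2.

13/2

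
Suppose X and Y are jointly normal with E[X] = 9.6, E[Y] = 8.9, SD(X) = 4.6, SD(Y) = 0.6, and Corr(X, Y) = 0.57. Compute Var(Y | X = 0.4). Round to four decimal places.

0.2430

The conditional variance in a bivariate normal is σ_Y²(1 − ρ²), independent of x.
Var(Y | X=0.4) = (0.6)²·(1 − (0.57)²) = 0.36·0.6751 = 0.2430.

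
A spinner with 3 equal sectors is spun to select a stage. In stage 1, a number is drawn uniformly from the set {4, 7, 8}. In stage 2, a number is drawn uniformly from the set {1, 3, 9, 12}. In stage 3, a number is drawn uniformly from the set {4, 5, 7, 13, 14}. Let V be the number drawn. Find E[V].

1271/180

E[V | stage 1] = (4+7+8)/3 = 19/3.
E[V | stage 2] = (1+3+9+12)/4 = 25/4.
E[V | stage 3] = (4+5+7+13+14)/5 = 43/5.
By the law of total expectation,
E[V] = (1/3)·(19/3) + (1/3)·(25/4) + (1/3)·(43/5) = 1271/180.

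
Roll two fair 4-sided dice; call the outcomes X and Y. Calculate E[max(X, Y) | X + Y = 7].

4

P(X + Y = 7) = 1/8.
Summing max(X,Y)·P(x,y) over outcomes with X + Y = 7 gives 1/2.
E[max(X, Y) | X + Y = 7] = (1/2) / (1/8) = 4.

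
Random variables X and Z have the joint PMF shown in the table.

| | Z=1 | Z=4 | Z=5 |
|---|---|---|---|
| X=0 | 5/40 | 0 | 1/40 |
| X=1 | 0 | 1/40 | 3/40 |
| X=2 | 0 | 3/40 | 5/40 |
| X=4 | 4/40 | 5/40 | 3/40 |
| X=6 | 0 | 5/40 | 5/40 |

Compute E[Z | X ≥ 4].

P(X ≥ 4) = 11/20.
Σ Z·P over the event = 1·(4/40) + 4·(5/40) + 5·(3/40) + 4·(5/40) + 5·(5/40) = 21/10.
E[Z | X ≥ 4] = (21/10) / (11/20) = 42/11.

42/11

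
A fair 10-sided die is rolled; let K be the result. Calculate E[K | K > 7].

9

Given K > 7, K is equally likely to be any of {8, 9, 10}.
E[K | K > 7] = (8 + 9 + 10) / 3 = 9.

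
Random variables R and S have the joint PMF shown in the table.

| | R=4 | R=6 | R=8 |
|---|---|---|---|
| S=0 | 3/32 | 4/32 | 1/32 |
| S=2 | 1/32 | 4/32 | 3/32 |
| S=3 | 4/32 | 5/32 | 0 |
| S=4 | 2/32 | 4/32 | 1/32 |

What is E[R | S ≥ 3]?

43/8

P(S ≥ 3) = 1/2.
Σ R·P over the event = 4·(4/32) + 4·(2/32) + 6·(5/32) + 6·(4/32) + 8·(1/32) = 43/16.
E[R | S ≥ 3] = (43/16) / (1/2) = 43/8.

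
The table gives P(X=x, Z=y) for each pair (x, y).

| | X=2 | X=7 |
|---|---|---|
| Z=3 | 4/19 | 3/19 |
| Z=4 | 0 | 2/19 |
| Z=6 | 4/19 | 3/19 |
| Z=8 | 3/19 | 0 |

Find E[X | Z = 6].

P(Z = 6) = 7/19.
Σ X·P over the event = 2·(4/19) + 7·(3/19) = 29/19.
E[X | Z = 6] = (29/19) / (7/19) = 29/7.

29/7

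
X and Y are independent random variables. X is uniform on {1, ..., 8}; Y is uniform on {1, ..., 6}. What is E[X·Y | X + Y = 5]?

5

Outcomes with X + Y = 5: (1,4), (2,3), (3,2), (4,1), each with probability 1/48.
E[X·Y | X + Y = 5] = (4 + 6 + 6 + 4) / 4 = 5.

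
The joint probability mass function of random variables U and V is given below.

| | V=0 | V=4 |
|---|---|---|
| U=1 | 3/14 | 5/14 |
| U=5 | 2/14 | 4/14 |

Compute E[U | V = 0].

13/5

P(V = 0) = 5/14.
Σ U·P over the event = 1·(3/14) + 5·(2/14) = 13/14.
E[U | V = 0] = (13/14) / (5/14) = 13/5.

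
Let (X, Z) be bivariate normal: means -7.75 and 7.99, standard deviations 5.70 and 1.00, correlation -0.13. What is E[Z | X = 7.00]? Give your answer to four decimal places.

7.6536

For a bivariate normal, E[Z | X=x] = μ_Z + ρ·(σ_Z/σ_X)·(x − μ_X).
E[Z | X=7.00] = 7.99 + (-0.13)·(1.00/5.70)·(7.00 − (-7.75)) = 7.99 + (-0.022807)·(14.75) = 7.6536.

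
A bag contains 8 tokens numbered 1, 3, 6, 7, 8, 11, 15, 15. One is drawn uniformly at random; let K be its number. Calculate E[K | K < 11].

5

P(K < 11) = 5/8.
Σ over the event: 1·1/8 + 3·1/8 + 6·1/8 + 7·1/8 + 8·1/8 = 25/8.
E[K | K < 11] = (25/8) / (5/8) = 5.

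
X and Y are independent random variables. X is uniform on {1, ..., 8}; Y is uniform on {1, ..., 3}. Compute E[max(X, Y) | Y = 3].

39/8

P(Y = 3) = 1/3.
Summing max(X,Y)·P(x,y) over outcomes with Y = 3 gives 13/8.
E[max(X, Y) | Y = 3] = (13/8) / (1/3) = 39/8.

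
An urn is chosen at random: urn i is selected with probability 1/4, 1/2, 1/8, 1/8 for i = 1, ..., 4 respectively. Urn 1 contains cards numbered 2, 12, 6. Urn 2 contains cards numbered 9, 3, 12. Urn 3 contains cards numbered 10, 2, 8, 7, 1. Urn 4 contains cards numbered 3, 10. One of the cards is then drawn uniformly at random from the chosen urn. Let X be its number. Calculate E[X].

1723/240

E[X | urn 1] = (2+12+6)/3 = 20/3.
E[X | urn 2] = (9+3+12)/3 = 8.
E[X | urn 3] = (10+2+8+7+1)/5 = 28/5.
E[X | urn 4] = (3+10)/2 = 13/2.
E[X] = (1/4)·(20/3) + (1/2)·(8) + (1/8)·(28/5) + (1/8)·(13/2) = 1723/240.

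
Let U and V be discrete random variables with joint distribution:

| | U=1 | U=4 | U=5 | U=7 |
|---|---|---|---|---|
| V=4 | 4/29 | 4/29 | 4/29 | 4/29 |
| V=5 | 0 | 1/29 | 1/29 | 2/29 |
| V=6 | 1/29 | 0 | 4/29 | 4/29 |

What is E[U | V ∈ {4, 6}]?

P(V ∈ {4, 6}) = 25/29.
Σ U·P over the event = 1·(4/29) + 1·(1/29) + 4·(4/29) + 5·(4/29) + 5·(4/29) + 7·(4/29) + 7·(4/29) = 117/29.
E[U | V ∈ {4, 6}] = (117/29) / (25/29) = 117/25.

117/25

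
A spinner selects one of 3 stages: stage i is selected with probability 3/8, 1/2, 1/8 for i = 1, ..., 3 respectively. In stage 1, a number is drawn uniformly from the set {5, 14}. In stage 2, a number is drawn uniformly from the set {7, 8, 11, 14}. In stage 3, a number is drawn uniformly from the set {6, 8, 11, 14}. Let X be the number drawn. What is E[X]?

313/32

E[X | stage 1] = (5+14)/2 = 19/2.
E[X | stage 2] = (7+8+11+14)/4 = 10.
E[X | stage 3] = (6+8+11+14)/4 = 39/4.
E[X] = (3/8)·(19/2) + (1/2)·(10) + (1/8)·(39/4) = 313/32.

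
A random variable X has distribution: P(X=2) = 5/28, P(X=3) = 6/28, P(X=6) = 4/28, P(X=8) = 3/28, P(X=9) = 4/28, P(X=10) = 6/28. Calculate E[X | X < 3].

P(X < 3) = 5/28.
Σ over the event: 2·5/28 = 5/14.
E[X | X < 3] = (5/14) / (5/28) = 2.

2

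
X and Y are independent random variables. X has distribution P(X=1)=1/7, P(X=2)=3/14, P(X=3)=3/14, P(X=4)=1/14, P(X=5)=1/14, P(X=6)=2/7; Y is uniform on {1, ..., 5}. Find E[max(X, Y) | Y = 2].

26/7

P(Y = 2) = 1/5.
Summing max(X,Y)·P(x,y) over outcomes with Y = 2 gives 26/35.
E[max(X, Y) | Y = 2] = (26/35) / (1/5) = 26/7.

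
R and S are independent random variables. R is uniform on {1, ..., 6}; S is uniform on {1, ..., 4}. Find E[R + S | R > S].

47/7

P(R > S) = 7/12.
Summing (R+S)·P(x,y) over outcomes with R > S gives 47/12.
E[R + S | R > S] = (47/12) / (7/12) = 47/7.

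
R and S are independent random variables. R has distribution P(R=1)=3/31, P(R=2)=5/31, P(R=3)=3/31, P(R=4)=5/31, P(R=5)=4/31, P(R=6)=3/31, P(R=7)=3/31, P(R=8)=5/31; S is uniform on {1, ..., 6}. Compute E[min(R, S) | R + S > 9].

P(R + S > 9) = 59/186.
Summing min(R,S)·P(x,y) over outcomes with R + S > 9 gives 259/186.
E[min(R, S) | R + S > 9] = (259/186) / (59/186) = 259/59.

259/59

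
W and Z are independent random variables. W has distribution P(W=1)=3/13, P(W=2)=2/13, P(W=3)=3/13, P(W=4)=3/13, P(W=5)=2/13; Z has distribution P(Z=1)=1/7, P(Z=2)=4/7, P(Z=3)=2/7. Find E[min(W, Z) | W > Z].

2

P(W > Z) = 4/7.
Summing min(W,Z)·P(x,y) over outcomes with W > Z gives 8/7.
E[min(W, Z) | W > Z] = (8/7) / (4/7) = 2.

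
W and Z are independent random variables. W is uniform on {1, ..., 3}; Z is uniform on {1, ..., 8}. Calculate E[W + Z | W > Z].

Outcomes with W > Z: (2,1), (3,1), (3,2), each with probability 1/24.
E[W + Z | W > Z] = (3 + 4 + 5) / 3 = 4.

4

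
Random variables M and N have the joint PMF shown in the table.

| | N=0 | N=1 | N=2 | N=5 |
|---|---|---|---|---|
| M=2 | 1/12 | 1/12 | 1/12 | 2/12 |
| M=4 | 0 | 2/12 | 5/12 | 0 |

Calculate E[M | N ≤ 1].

3

P(N ≤ 1) = 1/3.
Σ M·P over the event = 2·(1/12) + 2·(1/12) + 4·(2/12) = 1.
E[M | N ≤ 1] = (1) / (1/3) = 3.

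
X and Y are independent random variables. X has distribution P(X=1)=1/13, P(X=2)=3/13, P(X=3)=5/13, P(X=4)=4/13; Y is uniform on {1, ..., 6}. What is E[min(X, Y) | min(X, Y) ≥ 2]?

P(min(X, Y) ≥ 2) = 10/13.
Summing min(X,Y)·P(x,y) over outcomes with min(X, Y) ≥ 2 gives 28/13.
E[min(X, Y) | min(X, Y) ≥ 2] = (28/13) / (10/13) = 14/5.

14/5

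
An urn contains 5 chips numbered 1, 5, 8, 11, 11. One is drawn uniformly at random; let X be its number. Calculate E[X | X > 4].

P(X > 4) = 4/5.
Σ over the event: 5·1/5 + 8·1/5 + 11·2/5 = 7.
E[X | X > 4] = (7) / (4/5) = 35/4.

35/4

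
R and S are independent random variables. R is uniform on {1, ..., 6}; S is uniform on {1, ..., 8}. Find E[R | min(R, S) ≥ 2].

P(min(R, S) ≥ 2) = 35/48.
Summing R·P(x,y) over outcomes with min(R, S) ≥ 2 gives 35/12.
E[R | min(R, S) ≥ 2] = (35/12) / (35/48) = 4.

4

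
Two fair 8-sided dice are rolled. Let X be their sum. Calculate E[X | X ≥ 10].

12

P(X ≥ 10) = 7/16.
Σ over the event: 10·7/64 + 11·3/32 + 12·5/64 + 13·1/16 + 14·3/64 + 15·1/32 + 16·1/64 = 21/4.
E[X | X ≥ 10] = (21/4) / (7/16) = 12.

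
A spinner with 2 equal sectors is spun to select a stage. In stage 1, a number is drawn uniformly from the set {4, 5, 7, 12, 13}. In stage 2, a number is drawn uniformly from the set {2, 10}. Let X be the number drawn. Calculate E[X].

71/10

E[X | stage 1] = (4+5+7+12+13)/5 = 41/5.
E[X | stage 2] = (2+10)/2 = 6.
E[X] = (1/2)·(41/5) + (1/2)·(6) = 71/10.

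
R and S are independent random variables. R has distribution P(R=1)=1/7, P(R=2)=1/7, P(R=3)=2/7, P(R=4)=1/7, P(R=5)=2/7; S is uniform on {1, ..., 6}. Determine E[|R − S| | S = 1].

P(S = 1) = 1/6.
Summing |R−S|·P(x,y) over outcomes with S = 1 gives 8/21.
E[|R − S| | S = 1] = (8/21) / (1/6) = 16/7.

16/7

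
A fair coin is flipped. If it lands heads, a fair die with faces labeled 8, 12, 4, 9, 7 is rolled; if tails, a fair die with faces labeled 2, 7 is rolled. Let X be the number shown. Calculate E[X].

25/4

E[X | heads] = (8+12+4+9+7)/5 = 8.
E[X | tails] = (2+7)/2 = 9/2.
E[X] = (1/2)·(8) + (1/2)·(9/2) = 25/4.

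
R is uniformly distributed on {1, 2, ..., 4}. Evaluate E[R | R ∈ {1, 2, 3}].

2

P(R ∈ {1, 2, 3}) = 3/4.
Σ over the event: 1·1/4 + 2·1/4 + 3·1/4 = 3/2.
E[R | R ∈ {1, 2, 3}] = (3/2) / (3/4) = 2.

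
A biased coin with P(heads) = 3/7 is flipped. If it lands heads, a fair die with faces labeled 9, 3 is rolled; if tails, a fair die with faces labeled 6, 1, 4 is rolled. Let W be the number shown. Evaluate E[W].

E[W | heads] = (9+3)/2 = 6.
E[W | tails] = (6+1+4)/3 = 11/3.
By the law of total expectation,
E[W] = (3/7)·(6) + (4/7)·(11/3) = 14/3.

14/3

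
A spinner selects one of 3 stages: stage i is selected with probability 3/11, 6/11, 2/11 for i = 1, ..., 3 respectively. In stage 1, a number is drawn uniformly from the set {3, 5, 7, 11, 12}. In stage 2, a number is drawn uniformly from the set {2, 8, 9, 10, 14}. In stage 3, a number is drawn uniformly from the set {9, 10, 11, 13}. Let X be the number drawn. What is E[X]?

E[X | stage 1] = (3+5+7+11+12)/5 = 38/5.
E[X | stage 2] = (2+8+9+10+14)/5 = 43/5.
E[X | stage 3] = (9+10+11+13)/4 = 43/4.
By the law of total expectation,
E[X] = (3/11)·(38/5) + (6/11)·(43/5) + (2/11)·(43/4) = 959/110.

959/110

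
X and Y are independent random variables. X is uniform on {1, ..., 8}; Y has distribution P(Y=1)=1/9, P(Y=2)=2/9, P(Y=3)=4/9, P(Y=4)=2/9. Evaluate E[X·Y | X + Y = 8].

P(X + Y = 8) = 1/8.
Summing XY·P(x,y) over outcomes with X + Y = 8 gives 41/24.
E[X·Y | X + Y = 8] = (41/24) / (1/8) = 41/3.

41/3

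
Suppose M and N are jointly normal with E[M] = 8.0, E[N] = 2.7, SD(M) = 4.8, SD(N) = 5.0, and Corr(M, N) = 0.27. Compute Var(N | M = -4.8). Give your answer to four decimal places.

23.1775

For a bivariate normal, Var(N | M=x) = σ_N²(1 − ρ²).
Var(N | M=-4.8) = (5.0)²·(1 − (0.27)²) = 25·0.9271 = 23.1775.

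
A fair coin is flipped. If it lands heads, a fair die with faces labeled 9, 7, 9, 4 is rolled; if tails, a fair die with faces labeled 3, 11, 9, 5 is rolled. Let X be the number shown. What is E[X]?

E[X | heads] = (9+7+9+4)/4 = 29/4.
E[X | tails] = (3+11+9+5)/4 = 7.
By the law of total expectation,
E[X] = (1/2)·(29/4) + (1/2)·(7) = 57/8.

57/8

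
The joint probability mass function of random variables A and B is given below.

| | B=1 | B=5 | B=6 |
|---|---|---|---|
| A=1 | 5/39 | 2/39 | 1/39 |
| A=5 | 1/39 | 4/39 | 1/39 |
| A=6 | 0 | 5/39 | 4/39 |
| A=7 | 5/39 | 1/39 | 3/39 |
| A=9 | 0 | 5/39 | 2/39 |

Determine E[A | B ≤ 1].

P(B ≤ 1) = 11/39.
Σ A·P over the event = 1·(5/39) + 5·(1/39) + 7·(5/39) = 15/13.
E[A | B ≤ 1] = (15/13) / (11/39) = 45/11.

45/11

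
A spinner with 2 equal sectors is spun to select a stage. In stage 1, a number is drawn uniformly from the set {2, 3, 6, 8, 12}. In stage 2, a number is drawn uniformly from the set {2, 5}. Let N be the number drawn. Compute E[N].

E[N | stage 1] = (2+3+6+8+12)/5 = 31/5.
E[N | stage 2] = (2+5)/2 = 7/2.
By the law of total expectation,
E[N] = (1/2)·(31/5) + (1/2)·(7/2) = 97/20.

97/20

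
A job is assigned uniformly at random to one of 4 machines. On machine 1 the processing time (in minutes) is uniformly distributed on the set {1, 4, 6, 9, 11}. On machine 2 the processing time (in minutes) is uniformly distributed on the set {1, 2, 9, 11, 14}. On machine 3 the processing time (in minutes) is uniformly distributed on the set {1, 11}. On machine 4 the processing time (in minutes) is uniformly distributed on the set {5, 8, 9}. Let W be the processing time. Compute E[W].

101/15

E[W | machine 1] = (1+4+6+9+11)/5 = 31/5.
E[W | machine 2] = (1+2+9+11+14)/5 = 37/5.
E[W | machine 3] = (1+11)/2 = 6.
E[W | machine 4] = (5+8+9)/3 = 22/3.
By the law of total expectation,
E[W] = (1/4)·(31/5) + (1/4)·(37/5) + (1/4)·(6) + (1/4)·(22/3) = 101/15.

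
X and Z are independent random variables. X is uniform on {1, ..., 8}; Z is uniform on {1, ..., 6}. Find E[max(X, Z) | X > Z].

P(X > Z) = 9/16.
Summing max(X,Z)·P(x,y) over outcomes with X > Z gives 10/3.
E[max(X, Z) | X > Z] = (10/3) / (9/16) = 160/27.

160/27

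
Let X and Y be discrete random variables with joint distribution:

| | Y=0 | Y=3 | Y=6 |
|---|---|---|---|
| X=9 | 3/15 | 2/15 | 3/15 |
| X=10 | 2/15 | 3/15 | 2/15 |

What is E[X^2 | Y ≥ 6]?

443/5

P(Y ≥ 6) = 1/3.
Σ X^2·P over the event = 81·(3/15) + 100·(2/15) = 443/15.
E[X^2 | Y ≥ 6] = (443/15) / (1/3) = 443/5.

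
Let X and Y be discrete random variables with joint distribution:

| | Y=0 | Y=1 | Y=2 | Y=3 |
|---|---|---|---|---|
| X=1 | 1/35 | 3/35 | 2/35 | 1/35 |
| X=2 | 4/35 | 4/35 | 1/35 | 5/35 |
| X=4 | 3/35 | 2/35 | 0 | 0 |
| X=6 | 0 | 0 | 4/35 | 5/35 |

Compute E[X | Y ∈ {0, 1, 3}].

P(Y ∈ {0, 1, 3}) = 4/5.
Summing X·P(X=x,Y=y) over the conditioning event gives 81/35.
E[X | Y ∈ {0, 1, 3}] = (81/35) / (4/5) = 81/28.

81/28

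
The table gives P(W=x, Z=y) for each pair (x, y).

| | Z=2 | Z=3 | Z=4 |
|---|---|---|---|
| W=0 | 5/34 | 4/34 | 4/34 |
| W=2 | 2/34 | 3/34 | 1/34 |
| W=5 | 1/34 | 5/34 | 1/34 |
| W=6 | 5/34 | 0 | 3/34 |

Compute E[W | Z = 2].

P(Z = 2) = 13/34.
Σ W·P over the event = 0·(5/34) + 2·(2/34) + 5·(1/34) + 6·(5/34) = 39/34.
E[W | Z = 2] = (39/34) / (13/34) = 3.

3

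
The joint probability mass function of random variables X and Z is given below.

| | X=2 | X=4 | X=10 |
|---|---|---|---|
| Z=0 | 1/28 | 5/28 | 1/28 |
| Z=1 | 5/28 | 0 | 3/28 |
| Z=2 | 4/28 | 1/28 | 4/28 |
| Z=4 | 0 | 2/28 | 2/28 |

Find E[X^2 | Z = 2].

48

P(Z = 2) = 9/28.
Σ X^2·P over the event = 4·(4/28) + 16·(1/28) + 100·(4/28) = 108/7.
E[X^2 | Z = 2] = (108/7) / (9/28) = 48.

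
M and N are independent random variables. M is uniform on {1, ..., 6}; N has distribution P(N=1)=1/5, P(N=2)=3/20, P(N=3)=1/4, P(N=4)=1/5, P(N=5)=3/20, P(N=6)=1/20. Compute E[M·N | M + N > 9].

P(M + N > 9) = 13/120.
Summing MN·P(x,y) over outcomes with M + N > 9 gives 117/40.
E[M·N | M + N > 9] = (117/40) / (13/120) = 27.

27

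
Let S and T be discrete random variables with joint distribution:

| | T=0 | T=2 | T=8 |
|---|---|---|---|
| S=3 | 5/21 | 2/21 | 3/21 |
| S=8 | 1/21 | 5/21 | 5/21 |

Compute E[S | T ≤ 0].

23/6

P(T ≤ 0) = 2/7.
Σ S·P over the event = 3·(5/21) + 8·(1/21) = 23/21.
E[S | T ≤ 0] = (23/21) / (2/7) = 23/6.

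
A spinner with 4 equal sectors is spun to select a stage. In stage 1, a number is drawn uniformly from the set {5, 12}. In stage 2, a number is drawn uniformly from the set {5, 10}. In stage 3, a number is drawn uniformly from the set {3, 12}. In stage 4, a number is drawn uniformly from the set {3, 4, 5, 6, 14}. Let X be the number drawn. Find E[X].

E[X | stage 1] = (5+12)/2 = 17/2.
E[X | stage 2] = (5+10)/2 = 15/2.
E[X | stage 3] = (3+12)/2 = 15/2.
E[X | stage 4] = (3+4+5+6+14)/5 = 32/5.
E[X] = (1/4)·(17/2) + (1/4)·(15/2) + (1/4)·(15/2) + (1/4)·(32/5) = 299/40.

299/40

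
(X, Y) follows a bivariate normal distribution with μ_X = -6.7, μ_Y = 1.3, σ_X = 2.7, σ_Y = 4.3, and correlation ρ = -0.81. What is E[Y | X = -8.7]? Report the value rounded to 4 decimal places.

3.8800

E[Y | X=x] = μ_Y + ρ(σ_Y/σ_X)(x − μ_X) for jointly normal variables.
E[Y | X=-8.7] = 1.3 + (-0.81)·(4.3/2.7)·(-8.7 − (-6.7)) = 1.3 + (-1.29)·(-2) = 3.8800.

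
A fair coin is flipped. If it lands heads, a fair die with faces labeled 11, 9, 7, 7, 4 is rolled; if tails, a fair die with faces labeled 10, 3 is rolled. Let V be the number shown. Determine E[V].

E[V | heads] = (11+9+7+7+4)/5 = 38/5.
E[V | tails] = (10+3)/2 = 13/2.
E[V] = (1/2)·(38/5) + (1/2)·(13/2) = 141/20.

141/20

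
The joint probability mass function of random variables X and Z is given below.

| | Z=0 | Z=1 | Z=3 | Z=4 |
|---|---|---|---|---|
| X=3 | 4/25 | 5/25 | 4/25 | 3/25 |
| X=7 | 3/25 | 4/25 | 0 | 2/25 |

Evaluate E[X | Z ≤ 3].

P(Z ≤ 3) = 4/5.
Σ X·P over the event = 3·(4/25) + 3·(5/25) + 3·(4/25) + 7·(3/25) + 7·(4/25) = 88/25.
E[X | Z ≤ 3] = (88/25) / (4/5) = 22/5.

22/5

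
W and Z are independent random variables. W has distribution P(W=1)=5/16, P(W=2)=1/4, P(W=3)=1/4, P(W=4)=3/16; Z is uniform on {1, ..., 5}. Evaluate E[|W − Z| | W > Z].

P(W > Z) = 21/80.
Summing |W−Z|·P(x,y) over outcomes with W > Z gives 17/40.
E[|W − Z| | W > Z] = (17/40) / (21/80) = 34/21.

34/21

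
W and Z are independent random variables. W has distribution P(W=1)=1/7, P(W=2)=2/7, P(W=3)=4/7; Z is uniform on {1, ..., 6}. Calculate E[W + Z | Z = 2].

31/7

P(Z = 2) = 1/6.
Summing (W+Z)·P(x,y) over outcomes with Z = 2 gives 31/42.
E[W + Z | Z = 2] = (31/42) / (1/6) = 31/7.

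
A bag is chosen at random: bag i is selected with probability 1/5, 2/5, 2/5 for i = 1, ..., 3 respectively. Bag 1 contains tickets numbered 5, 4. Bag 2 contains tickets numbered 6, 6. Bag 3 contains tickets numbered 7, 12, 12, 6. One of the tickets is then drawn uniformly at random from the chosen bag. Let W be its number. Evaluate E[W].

E[W | bag 1] = (5+4)/2 = 9/2.
E[W | bag 2] = (6+6)/2 = 6.
E[W | bag 3] = (7+12+12+6)/4 = 37/4.
By the law of total expectation,
E[W] = (1/5)·(9/2) + (2/5)·(6) + (2/5)·(37/4) = 7.

7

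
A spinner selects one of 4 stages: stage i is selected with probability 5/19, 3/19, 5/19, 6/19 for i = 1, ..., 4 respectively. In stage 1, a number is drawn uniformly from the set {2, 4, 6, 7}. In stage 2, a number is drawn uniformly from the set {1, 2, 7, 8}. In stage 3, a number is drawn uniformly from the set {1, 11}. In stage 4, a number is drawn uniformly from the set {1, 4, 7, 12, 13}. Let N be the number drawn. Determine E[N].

E[N | stage 1] = (2+4+6+7)/4 = 19/4.
E[N | stage 2] = (1+2+7+8)/4 = 9/2.
E[N | stage 3] = (1+11)/2 = 6.
E[N | stage 4] = (1+4+7+12+13)/5 = 37/5.
By the law of total expectation,
E[N] = (5/19)·(19/4) + (3/19)·(9/2) + (5/19)·(6) + (6/19)·(37/5) = 2233/380.

2233/380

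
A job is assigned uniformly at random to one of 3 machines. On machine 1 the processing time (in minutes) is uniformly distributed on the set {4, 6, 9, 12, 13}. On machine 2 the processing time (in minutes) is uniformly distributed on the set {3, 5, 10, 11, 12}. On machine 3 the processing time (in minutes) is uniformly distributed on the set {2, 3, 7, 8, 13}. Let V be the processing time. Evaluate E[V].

E[V | machine 1] = (4+6+9+12+13)/5 = 44/5.
E[V | machine 2] = (3+5+10+11+12)/5 = 41/5.
E[V | machine 3] = (2+3+7+8+13)/5 = 33/5.
By the law of total expectation,
E[V] = (1/3)·(44/5) + (1/3)·(41/5) + (1/3)·(33/5) = 118/15.

118/15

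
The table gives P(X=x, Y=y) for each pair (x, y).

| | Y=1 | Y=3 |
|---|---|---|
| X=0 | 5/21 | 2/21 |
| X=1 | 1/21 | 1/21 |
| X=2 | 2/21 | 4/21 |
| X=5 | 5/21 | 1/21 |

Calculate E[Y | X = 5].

4/3

P(X = 5) = 2/7.
Σ Y·P over the event = 1·(5/21) + 3·(1/21) = 8/21.
E[Y | X = 5] = (8/21) / (2/7) = 4/3.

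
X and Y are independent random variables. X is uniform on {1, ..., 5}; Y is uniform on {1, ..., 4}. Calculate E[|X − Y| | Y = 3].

6/5

Outcomes with Y = 3: (1,3), (2,3), (3,3), (4,3), (5,3), each with probability 1/20.
E[|X − Y| | Y = 3] = (2 + 1 + 0 + 1 + 2) / 5 = 6/5.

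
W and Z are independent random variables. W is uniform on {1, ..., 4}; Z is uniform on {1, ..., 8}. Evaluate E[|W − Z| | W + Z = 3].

Outcomes with W + Z = 3: (1,2), (2,1), each with probability 1/32.
E[|W − Z| | W + Z = 3] = (1 + 1) / 2 = 1.

1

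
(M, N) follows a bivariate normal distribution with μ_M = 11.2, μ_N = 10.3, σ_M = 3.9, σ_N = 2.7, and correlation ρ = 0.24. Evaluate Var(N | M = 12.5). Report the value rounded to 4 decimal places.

For a bivariate normal, Var(N | M=x) = σ_N²(1 − ρ²).
Var(N | M=12.5) = (2.7)²·(1 − (0.24)²) = 7.29·0.9424 = 6.8701.

6.8701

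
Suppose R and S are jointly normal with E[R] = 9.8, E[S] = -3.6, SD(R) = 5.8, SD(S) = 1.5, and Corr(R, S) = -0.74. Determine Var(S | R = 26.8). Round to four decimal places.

1.0179

The conditional variance in a bivariate normal is σ_S²(1 − ρ²), independent of x.
Var(S | R=26.8) = (1.5)²·(1 − (-0.74)²) = 2.25·0.4524 = 1.0179.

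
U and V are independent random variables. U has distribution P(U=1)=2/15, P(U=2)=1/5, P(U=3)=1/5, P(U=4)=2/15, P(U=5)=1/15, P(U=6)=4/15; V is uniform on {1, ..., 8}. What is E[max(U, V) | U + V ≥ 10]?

269/39

P(U + V ≥ 10) = 13/40.
Summing max(U,V)·P(x,y) over outcomes with U + V ≥ 10 gives 269/120.
E[max(U, V) | U + V ≥ 10] = (269/120) / (13/40) = 269/39.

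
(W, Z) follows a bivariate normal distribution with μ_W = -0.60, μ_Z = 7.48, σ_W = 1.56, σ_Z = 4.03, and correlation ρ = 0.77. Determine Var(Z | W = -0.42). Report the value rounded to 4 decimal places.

For a bivariate normal, Var(Z | W=x) = σ_Z²(1 − ρ²).
Var(Z | W=-0.42) = (4.03)²·(1 − (0.77)²) = 16.2409·0.4071 = 6.6117.

6.6117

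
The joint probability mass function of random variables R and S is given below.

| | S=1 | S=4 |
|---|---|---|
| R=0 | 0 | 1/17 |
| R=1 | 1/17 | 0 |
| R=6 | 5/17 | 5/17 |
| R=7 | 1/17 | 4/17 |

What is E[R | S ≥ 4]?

29/5

P(S ≥ 4) = 10/17.
Σ R·P over the event = 0·(1/17) + 6·(5/17) + 7·(4/17) = 58/17.
E[R | S ≥ 4] = (58/17) / (10/17) = 29/5.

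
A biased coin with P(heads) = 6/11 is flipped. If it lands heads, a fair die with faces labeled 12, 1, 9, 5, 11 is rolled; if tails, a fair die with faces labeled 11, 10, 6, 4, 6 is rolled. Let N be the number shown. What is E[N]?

E[N | heads] = (12+1+9+5+11)/5 = 38/5.
E[N | tails] = (11+10+6+4+6)/5 = 37/5.
E[N] = (6/11)·(38/5) + (5/11)·(37/5) = 413/55.

413/55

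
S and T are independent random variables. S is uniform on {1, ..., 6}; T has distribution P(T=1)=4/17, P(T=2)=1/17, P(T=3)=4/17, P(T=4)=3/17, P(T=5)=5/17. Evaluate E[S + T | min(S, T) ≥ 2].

103/13

P(min(S, T) ≥ 2) = 65/102.
Summing (S+T)·P(x,y) over outcomes with min(S, T) ≥ 2 gives 515/102.
E[S + T | min(S, T) ≥ 2] = (515/102) / (65/102) = 103/13.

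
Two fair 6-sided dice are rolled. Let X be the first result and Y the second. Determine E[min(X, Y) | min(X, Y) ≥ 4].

41/9

P(min(X, Y) ≥ 4) = 1/4.
Summing min(X,Y)·P(x,y) over outcomes with min(X, Y) ≥ 4 gives 41/36.
E[min(X, Y) | min(X, Y) ≥ 4] = (41/36) / (1/4) = 41/9.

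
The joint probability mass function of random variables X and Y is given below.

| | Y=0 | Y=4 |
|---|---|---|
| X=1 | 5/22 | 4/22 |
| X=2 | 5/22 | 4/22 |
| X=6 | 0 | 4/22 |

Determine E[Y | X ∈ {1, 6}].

32/13

P(X ∈ {1, 6}) = 13/22.
Σ Y·P over the event = 0·(5/22) + 4·(4/22) + 4·(4/22) = 16/11.
E[Y | X ∈ {1, 6}] = (16/11) / (13/22) = 32/13.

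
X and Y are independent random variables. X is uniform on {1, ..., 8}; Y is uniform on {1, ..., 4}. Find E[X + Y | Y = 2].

Outcomes with Y = 2: (1,2), (2,2), (3,2), (4,2), (5,2), (6,2), (7,2), (8,2), each with probability 1/32.
E[X + Y | Y = 2] = (3 + 4 + 5 + 6 + 7 + 8 + 9 + 10) / 8 = 13/2.

13/2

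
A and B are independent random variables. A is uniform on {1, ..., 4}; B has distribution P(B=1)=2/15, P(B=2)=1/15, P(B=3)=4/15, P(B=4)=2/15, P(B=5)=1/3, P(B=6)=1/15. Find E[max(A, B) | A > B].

41/12

P(A > B) = 1/5.
Summing max(A,B)·P(x,y) over outcomes with A > B gives 41/60.
E[max(A, B) | A > B] = (41/60) / (1/5) = 41/12.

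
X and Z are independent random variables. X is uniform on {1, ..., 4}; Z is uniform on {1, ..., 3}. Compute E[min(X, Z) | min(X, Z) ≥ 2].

Outcomes with min(X, Z) ≥ 2: (2,2), (2,3), (3,2), (3,3), (4,2), (4,3), each with probability 1/12.
E[min(X, Z) | min(X, Z) ≥ 2] = (2 + 2 + 2 + 3 + 2 + 3) / 6 = 7/3.

7/3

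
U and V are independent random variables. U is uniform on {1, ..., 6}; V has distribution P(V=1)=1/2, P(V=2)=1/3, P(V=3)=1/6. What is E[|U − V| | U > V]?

71/26

P(U > V) = 13/18.
Summing |U−V|·P(x,y) over outcomes with U > V gives 71/36.
E[|U − V| | U > V] = (71/36) / (13/18) = 71/26.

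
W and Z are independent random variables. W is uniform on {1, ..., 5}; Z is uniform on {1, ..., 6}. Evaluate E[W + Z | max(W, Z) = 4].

44/7

Outcomes with max(W, Z) = 4: (1,4), (2,4), (3,4), (4,1), (4,2), (4,3), (4,4), each with probability 1/30.
E[W + Z | max(W, Z) = 4] = (5 + 6 + 7 + 5 + 6 + 7 + 8) / 7 = 44/7.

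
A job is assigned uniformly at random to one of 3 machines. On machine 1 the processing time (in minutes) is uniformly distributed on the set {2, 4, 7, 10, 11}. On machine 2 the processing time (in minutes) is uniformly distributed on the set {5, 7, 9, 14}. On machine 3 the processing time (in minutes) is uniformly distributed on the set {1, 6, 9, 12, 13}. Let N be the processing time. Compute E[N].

E[N | machine 1] = (2+4+7+10+11)/5 = 34/5.
E[N | machine 2] = (5+7+9+14)/4 = 35/4.
E[N | machine 3] = (1+6+9+12+13)/5 = 41/5.
E[N] = (1/3)·(34/5) + (1/3)·(35/4) + (1/3)·(41/5) = 95/12.

95/12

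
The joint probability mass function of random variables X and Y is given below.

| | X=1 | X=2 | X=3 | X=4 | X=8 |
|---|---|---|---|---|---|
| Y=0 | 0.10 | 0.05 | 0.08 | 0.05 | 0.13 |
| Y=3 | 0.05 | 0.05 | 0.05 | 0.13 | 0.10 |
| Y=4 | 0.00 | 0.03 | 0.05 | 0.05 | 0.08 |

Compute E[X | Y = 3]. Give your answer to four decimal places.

P(Y = 3) = 0.38.
Σ X·P over the event = 1·(0.05) + 2·(0.05) + 3·(0.05) + 4·(0.13) + 8·(0.10) = 1.62.
E[X | Y = 3] = (1.62) / (0.38) = 4.2632.

4.2632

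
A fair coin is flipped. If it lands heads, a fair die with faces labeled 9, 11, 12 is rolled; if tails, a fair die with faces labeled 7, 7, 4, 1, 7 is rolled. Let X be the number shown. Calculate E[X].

119/15

E[X | heads] = (9+11+12)/3 = 32/3.
E[X | tails] = (7+7+4+1+7)/5 = 26/5.
By the law of total expectation,
E[X] = (1/2)·(32/3) + (1/2)·(26/5) = 119/15.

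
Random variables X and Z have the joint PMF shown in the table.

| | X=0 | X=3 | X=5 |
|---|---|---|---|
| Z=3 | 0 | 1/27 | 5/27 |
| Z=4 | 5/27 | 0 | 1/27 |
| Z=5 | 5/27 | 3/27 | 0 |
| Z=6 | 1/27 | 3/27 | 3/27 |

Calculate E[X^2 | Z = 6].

P(Z = 6) = 7/27.
Σ X^2·P over the event = 0·(1/27) + 9·(3/27) + 25·(3/27) = 34/9.
E[X^2 | Z = 6] = (34/9) / (7/27) = 102/7.

102/7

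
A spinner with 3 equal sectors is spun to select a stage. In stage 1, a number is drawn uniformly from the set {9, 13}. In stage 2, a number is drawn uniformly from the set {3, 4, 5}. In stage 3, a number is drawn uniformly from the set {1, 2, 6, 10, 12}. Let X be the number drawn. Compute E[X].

E[X | stage 1] = (9+13)/2 = 11.
E[X | stage 2] = (3+4+5)/3 = 4.
E[X | stage 3] = (1+2+6+10+12)/5 = 31/5.
E[X] = (1/3)·(11) + (1/3)·(4) + (1/3)·(31/5) = 106/15.

106/15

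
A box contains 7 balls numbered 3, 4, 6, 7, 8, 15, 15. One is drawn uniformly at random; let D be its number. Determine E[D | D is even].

6

P(D is even) = 3/7.
Σ over the event: 4·1/7 + 6·1/7 + 8·1/7 = 18/7.
E[D | D is even] = (18/7) / (3/7) = 6.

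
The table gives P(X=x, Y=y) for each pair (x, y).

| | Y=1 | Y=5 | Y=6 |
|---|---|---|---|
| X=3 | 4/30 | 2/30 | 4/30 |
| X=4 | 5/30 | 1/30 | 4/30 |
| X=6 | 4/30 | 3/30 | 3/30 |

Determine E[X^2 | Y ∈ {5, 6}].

P(Y ∈ {5, 6}) = 17/30.
Σ X^2·P over the event = 9·(2/30) + 9·(4/30) + 16·(1/30) + 16·(4/30) + 36·(3/30) + 36·(3/30) = 35/3.
E[X^2 | Y ∈ {5, 6}] = (35/3) / (17/30) = 350/17.

350/17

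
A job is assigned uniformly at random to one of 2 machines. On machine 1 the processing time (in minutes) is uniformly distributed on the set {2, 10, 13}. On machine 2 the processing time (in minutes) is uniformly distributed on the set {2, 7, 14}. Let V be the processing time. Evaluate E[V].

E[V | machine 1] = (2+10+13)/3 = 25/3.
E[V | machine 2] = (2+7+14)/3 = 23/3.
By the law of total expectation,
E[V] = (1/2)·(25/3) + (1/2)·(23/3) = 8.

8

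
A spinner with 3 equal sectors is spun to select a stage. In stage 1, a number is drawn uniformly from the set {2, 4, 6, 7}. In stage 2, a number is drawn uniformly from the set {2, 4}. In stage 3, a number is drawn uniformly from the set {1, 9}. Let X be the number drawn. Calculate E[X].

E[X | stage 1] = (2+4+6+7)/4 = 19/4.
E[X | stage 2] = (2+4)/2 = 3.
E[X | stage 3] = (1+9)/2 = 5.
By the law of total expectation,
E[X] = (1/3)·(19/4) + (1/3)·(3) + (1/3)·(5) = 17/4.

17/4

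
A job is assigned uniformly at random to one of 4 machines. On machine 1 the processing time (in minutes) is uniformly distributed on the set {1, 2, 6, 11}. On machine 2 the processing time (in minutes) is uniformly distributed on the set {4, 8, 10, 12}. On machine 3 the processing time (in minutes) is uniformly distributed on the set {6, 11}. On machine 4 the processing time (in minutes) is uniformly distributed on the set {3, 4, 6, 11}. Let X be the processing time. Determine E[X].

E[X | machine 1] = (1+2+6+11)/4 = 5.
E[X | machine 2] = (4+8+10+12)/4 = 17/2.
E[X | machine 3] = (6+11)/2 = 17/2.
E[X | machine 4] = (3+4+6+11)/4 = 6.
By the law of total expectation,
E[X] = (1/4)·(5) + (1/4)·(17/2) + (1/4)·(17/2) + (1/4)·(6) = 7.

7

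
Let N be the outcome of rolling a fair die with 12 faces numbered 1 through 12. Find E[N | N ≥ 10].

11

Given N ≥ 10, N is equally likely to be any of {10, 11, 12}.
E[N | N ≥ 10] = (10 + 11 + 12) / 3 = 11.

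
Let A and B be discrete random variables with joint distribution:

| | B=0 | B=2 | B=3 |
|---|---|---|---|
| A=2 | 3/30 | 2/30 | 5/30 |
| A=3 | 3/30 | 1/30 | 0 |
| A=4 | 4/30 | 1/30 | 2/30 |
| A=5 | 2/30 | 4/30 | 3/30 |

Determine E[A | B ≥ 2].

32/9

P(B ≥ 2) = 3/5.
Σ A·P over the event = 2·(2/30) + 2·(5/30) + 3·(1/30) + 4·(1/30) + 4·(2/30) + 5·(4/30) + 5·(3/30) = 32/15.
E[A | B ≥ 2] = (32/15) / (3/5) = 32/9.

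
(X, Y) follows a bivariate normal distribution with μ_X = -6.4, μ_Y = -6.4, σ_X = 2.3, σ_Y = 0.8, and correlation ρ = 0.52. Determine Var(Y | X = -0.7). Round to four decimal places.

For a bivariate normal, Var(Y | X=x) = σ_Y²(1 − ρ²).
Var(Y | X=-0.7) = (0.8)²·(1 − (0.52)²) = 0.64·0.7296 = 0.4669.

0.4669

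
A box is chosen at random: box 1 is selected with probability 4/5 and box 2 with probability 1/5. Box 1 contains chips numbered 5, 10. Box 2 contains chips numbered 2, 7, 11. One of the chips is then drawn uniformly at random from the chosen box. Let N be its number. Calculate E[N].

22/3

E[N | box 1] = (5+10)/2 = 15/2.
E[N | box 2] = (2+7+11)/3 = 20/3.
By the law of total expectation,
E[N] = (4/5)·(15/2) + (1/5)·(20/3) = 22/3.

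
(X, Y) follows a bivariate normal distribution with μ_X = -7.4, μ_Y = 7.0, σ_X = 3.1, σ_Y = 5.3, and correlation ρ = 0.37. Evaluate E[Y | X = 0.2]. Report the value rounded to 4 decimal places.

For a bivariate normal, E[Y | X=x] = μ_Y + ρ·(σ_Y/σ_X)·(x − μ_X).
E[Y | X=0.2] = 7.0 + (0.37)·(5.3/3.1)·(0.2 − (-7.4)) = 7.0 + (0.63258)·(7.6) = 11.8076.

11.8076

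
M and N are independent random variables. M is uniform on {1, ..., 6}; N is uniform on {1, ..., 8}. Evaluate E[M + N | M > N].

7

P(M > N) = 5/16.
Summing (M+N)·P(x,y) over outcomes with M > N gives 35/16.
E[M + N | M > N] = (35/16) / (5/16) = 7.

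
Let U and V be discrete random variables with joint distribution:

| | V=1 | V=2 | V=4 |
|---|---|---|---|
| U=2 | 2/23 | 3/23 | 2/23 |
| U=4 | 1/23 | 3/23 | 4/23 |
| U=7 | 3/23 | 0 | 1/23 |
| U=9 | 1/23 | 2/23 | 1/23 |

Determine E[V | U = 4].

23/8

P(U = 4) = 8/23.
Σ V·P over the event = 1·(1/23) + 2·(3/23) + 4·(4/23) = 1.
E[V | U = 4] = (1) / (8/23) = 23/8.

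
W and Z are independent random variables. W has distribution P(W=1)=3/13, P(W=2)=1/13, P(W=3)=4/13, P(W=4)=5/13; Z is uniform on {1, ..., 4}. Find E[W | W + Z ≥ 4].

P(W + Z ≥ 4) = 45/52.
Summing W·P(x,y) over outcomes with W + Z ≥ 4 gives 35/13.
E[W | W + Z ≥ 4] = (35/13) / (45/52) = 28/9.

28/9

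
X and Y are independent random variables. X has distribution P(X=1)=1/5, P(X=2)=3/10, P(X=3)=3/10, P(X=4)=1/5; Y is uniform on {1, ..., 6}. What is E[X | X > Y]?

16/5

P(X > Y) = 1/4.
Summing X·P(x,y) over outcomes with X > Y gives 4/5.
E[X | X > Y] = (4/5) / (1/4) = 16/5.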